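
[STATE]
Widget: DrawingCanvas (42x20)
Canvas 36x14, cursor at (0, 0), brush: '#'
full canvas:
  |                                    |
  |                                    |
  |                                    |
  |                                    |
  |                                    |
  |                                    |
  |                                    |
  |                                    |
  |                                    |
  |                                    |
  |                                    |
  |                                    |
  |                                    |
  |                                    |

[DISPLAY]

+                                         
                                          
                                          
                                          
                                          
                                          
                                          
                                          
                                          
                                          
                                          
                                          
                                          
                                          
                                          
                                          
                                          
                                          
                                          
                                          


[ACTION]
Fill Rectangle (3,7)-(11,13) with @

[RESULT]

+                                         
                                          
                                          
       @@@@@@@                            
       @@@@@@@                            
       @@@@@@@                            
       @@@@@@@                            
       @@@@@@@                            
       @@@@@@@                            
       @@@@@@@                            
       @@@@@@@                            
       @@@@@@@                            
                                          
                                          
                                          
                                          
                                          
                                          
                                          
                                          


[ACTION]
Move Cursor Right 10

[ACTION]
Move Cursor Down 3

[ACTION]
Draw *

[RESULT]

                                          
                                          
                                          
       @@@*@@@                            
       @@@@@@@                            
       @@@@@@@                            
       @@@@@@@                            
       @@@@@@@                            
       @@@@@@@                            
       @@@@@@@                            
       @@@@@@@                            
       @@@@@@@                            
                                          
                                          
                                          
                                          
                                          
                                          
                                          
                                          


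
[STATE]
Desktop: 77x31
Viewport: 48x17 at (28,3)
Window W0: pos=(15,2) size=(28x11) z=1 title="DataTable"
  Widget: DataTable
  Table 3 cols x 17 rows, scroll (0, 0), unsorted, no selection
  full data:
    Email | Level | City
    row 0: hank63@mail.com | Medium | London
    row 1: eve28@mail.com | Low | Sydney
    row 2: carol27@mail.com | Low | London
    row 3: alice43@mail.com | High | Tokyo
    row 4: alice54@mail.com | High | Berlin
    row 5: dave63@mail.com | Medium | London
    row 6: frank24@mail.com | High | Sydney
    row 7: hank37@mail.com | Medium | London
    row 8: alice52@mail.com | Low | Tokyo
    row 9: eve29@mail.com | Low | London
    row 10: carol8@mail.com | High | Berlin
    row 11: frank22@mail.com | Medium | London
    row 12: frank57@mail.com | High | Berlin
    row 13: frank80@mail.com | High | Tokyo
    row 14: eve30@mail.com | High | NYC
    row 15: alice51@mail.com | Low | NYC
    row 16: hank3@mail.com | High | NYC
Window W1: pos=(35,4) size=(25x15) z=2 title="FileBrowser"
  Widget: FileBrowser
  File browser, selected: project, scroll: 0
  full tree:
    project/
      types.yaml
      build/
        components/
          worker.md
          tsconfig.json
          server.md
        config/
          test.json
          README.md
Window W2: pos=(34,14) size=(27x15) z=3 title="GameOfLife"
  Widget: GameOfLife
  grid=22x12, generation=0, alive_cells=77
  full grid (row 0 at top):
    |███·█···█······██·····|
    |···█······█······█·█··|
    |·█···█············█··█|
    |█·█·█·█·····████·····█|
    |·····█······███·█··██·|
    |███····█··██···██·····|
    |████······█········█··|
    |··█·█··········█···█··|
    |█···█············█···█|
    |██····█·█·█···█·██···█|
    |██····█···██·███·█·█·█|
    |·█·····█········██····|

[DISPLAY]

              ┃                                 
───────┏━━━━━━━━━━━━━━━━━━━━━━━┓                
    │Le┃ FileBrowser           ┃                
────┼──┠───────────────────────┨                
com │Me┃> [-] project/         ┃                
om  │Lo┃    types.yaml         ┃                
.com│Lo┃    [+] build/         ┃                
.com│Hi┃                       ┃                
.com│Hi┃                       ┃                
━━━━━━━┃                       ┃                
       ┃                       ┃                
      ┏━━━━━━━━━━━━━━━━━━━━━━━━━┓               
      ┃ GameOfLife              ┃               
      ┠─────────────────────────┨               
      ┃Gen: 0                   ┃               
      ┃···█······█······█·█··   ┃               
      ┃·█···█············█··█   ┃               


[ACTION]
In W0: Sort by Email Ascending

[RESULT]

              ┃                                 
───────┏━━━━━━━━━━━━━━━━━━━━━━━┓                
   ▲│Le┃ FileBrowser           ┃                
────┼──┠───────────────────────┨                
.com│Hi┃> [-] project/         ┃                
.com│Lo┃    types.yaml         ┃                
.com│Lo┃    [+] build/         ┃                
.com│Hi┃                       ┃                
.com│Lo┃                       ┃                
━━━━━━━┃                       ┃                
       ┃                       ┃                
      ┏━━━━━━━━━━━━━━━━━━━━━━━━━┓               
      ┃ GameOfLife              ┃               
      ┠─────────────────────────┨               
      ┃Gen: 0                   ┃               
      ┃···█······█······█·█··   ┃               
      ┃·█···█············█··█   ┃               


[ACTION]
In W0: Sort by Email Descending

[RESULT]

              ┃                                 
───────┏━━━━━━━━━━━━━━━━━━━━━━━┓                
   ▼│Le┃ FileBrowser           ┃                
────┼──┠───────────────────────┨                
com │Me┃> [-] project/         ┃                
om  │Hi┃    types.yaml         ┃                
com │Me┃    [+] build/         ┃                
.com│Hi┃                       ┃                
.com│Hi┃                       ┃                
━━━━━━━┃                       ┃                
       ┃                       ┃                
      ┏━━━━━━━━━━━━━━━━━━━━━━━━━┓               
      ┃ GameOfLife              ┃               
      ┠─────────────────────────┨               
      ┃Gen: 0                   ┃               
      ┃···█······█······█·█··   ┃               
      ┃·█···█············█··█   ┃               


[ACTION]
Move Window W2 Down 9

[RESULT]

              ┃                                 
───────┏━━━━━━━━━━━━━━━━━━━━━━━┓                
   ▼│Le┃ FileBrowser           ┃                
────┼──┠───────────────────────┨                
com │Me┃> [-] project/         ┃                
om  │Hi┃    types.yaml         ┃                
com │Me┃    [+] build/         ┃                
.com│Hi┃                       ┃                
.com│Hi┃                       ┃                
━━━━━━━┃                       ┃                
       ┃                       ┃                
       ┃                       ┃                
       ┃                       ┃                
      ┏━━━━━━━━━━━━━━━━━━━━━━━━━┓               
      ┃ GameOfLife              ┃               
      ┠─────────────────────────┨               
      ┃Gen: 0                   ┃               


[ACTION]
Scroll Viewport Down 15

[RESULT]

       ┃                       ┃                
       ┃                       ┃                
      ┏━━━━━━━━━━━━━━━━━━━━━━━━━┓               
      ┃ GameOfLife              ┃               
      ┠─────────────────────────┨               
      ┃Gen: 0                   ┃               
      ┃···█······█······█·█··   ┃               
      ┃·█···█············█··█   ┃               
      ┃█·█·█·█·····████·····█   ┃               
      ┃·····█······███·█··██·   ┃               
      ┃███····█··██···██·····   ┃               
      ┃████······█········█··   ┃               
      ┃··█·█··········█···█··   ┃               
      ┃█···█············█···█   ┃               
      ┃██····█·█·█···█·██···█   ┃               
      ┃██····█···██·███·█·█·█   ┃               
      ┗━━━━━━━━━━━━━━━━━━━━━━━━━┛               


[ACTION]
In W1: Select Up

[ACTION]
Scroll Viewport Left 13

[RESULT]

                    ┃                       ┃   
                    ┃                       ┃   
                   ┏━━━━━━━━━━━━━━━━━━━━━━━━━┓  
                   ┃ GameOfLife              ┃  
                   ┠─────────────────────────┨  
                   ┃Gen: 0                   ┃  
                   ┃···█······█······█·█··   ┃  
                   ┃·█···█············█··█   ┃  
                   ┃█·█·█·█·····████·····█   ┃  
                   ┃·····█······███·█··██·   ┃  
                   ┃███····█··██···██·····   ┃  
                   ┃████······█········█··   ┃  
                   ┃··█·█··········█···█··   ┃  
                   ┃█···█············█···█   ┃  
                   ┃██····█·█·█···█·██···█   ┃  
                   ┃██····█···██·███·█·█·█   ┃  
                   ┗━━━━━━━━━━━━━━━━━━━━━━━━━┛  


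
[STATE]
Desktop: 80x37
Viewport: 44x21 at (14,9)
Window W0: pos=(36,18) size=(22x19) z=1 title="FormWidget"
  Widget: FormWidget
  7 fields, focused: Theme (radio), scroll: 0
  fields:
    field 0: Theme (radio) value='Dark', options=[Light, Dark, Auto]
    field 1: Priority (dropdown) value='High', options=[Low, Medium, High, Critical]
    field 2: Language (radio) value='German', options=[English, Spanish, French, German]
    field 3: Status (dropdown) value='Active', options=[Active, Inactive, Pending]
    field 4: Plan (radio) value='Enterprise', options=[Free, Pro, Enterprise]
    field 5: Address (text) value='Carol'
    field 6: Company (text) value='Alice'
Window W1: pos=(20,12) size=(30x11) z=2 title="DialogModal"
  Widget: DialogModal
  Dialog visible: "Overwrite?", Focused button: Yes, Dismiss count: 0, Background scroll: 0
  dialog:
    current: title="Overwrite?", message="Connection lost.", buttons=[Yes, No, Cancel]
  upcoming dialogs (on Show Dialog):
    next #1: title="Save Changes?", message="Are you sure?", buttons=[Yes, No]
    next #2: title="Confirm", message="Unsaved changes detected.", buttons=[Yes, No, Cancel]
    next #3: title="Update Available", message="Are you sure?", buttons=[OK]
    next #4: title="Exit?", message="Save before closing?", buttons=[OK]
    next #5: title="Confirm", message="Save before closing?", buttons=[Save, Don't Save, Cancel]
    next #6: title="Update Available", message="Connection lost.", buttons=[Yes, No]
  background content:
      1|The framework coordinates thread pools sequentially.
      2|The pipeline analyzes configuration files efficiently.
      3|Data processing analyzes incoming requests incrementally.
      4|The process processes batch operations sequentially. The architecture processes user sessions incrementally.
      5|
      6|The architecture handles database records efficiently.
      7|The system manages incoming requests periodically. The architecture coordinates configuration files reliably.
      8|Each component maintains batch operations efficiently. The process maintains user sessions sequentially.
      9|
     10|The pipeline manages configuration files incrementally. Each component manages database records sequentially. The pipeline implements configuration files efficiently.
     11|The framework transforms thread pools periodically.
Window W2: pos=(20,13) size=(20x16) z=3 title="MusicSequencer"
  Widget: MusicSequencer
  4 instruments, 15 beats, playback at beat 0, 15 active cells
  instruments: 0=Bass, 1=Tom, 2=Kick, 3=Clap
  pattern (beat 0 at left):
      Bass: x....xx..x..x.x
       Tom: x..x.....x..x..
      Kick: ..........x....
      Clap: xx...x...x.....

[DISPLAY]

                                            
                                            
                                            
      ┏━━━━━━━━━━━━━━━━━━━━━━━━━━━━┓        
      ┏━━━━━━━━━━━━━━━━━━┓         ┃        
      ┃ MusicSequencer   ┃─────────┨        
      ┠──────────────────┨inates th┃        
      ┃     ▼123456789012┃─────┐fig┃        
      ┃ Bass█····██··█··█┃     │inc┃        
      ┃  Tom█··█·····█··█┃st.  │ch ┃━━━━━━━┓
      ┃ Kick··········█··┃cel  │   ┃       ┃
      ┃ Clap██···█···█···┃─────┘dat┃───────┨
      ┃                  ┃incoming ┃ ( ) Li┃
      ┃                  ┃━━━━━━━━━┛ [Hig▼]┃
      ┃                  ┃anguage:   ( ) En┃
      ┃                  ┃tatus:     [Act▼]┃
      ┃                  ┃lan:       ( ) Fr┃
      ┃                  ┃ddress:    [Caro]┃
      ┃                  ┃ompany:    [Alic]┃
      ┗━━━━━━━━━━━━━━━━━━┛                 ┃
                      ┃                    ┃


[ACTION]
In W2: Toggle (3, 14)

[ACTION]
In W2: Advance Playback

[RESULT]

                                            
                                            
                                            
      ┏━━━━━━━━━━━━━━━━━━━━━━━━━━━━┓        
      ┏━━━━━━━━━━━━━━━━━━┓         ┃        
      ┃ MusicSequencer   ┃─────────┨        
      ┠──────────────────┨inates th┃        
      ┃     0▼23456789012┃─────┐fig┃        
      ┃ Bass█····██··█··█┃     │inc┃        
      ┃  Tom█··█·····█··█┃st.  │ch ┃━━━━━━━┓
      ┃ Kick··········█··┃cel  │   ┃       ┃
      ┃ Clap██···█···█···┃─────┘dat┃───────┨
      ┃                  ┃incoming ┃ ( ) Li┃
      ┃                  ┃━━━━━━━━━┛ [Hig▼]┃
      ┃                  ┃anguage:   ( ) En┃
      ┃                  ┃tatus:     [Act▼]┃
      ┃                  ┃lan:       ( ) Fr┃
      ┃                  ┃ddress:    [Caro]┃
      ┃                  ┃ompany:    [Alic]┃
      ┗━━━━━━━━━━━━━━━━━━┛                 ┃
                      ┃                    ┃


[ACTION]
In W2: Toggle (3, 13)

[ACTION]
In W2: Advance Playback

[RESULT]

                                            
                                            
                                            
      ┏━━━━━━━━━━━━━━━━━━━━━━━━━━━━┓        
      ┏━━━━━━━━━━━━━━━━━━┓         ┃        
      ┃ MusicSequencer   ┃─────────┨        
      ┠──────────────────┨inates th┃        
      ┃     01▼3456789012┃─────┐fig┃        
      ┃ Bass█····██··█··█┃     │inc┃        
      ┃  Tom█··█·····█··█┃st.  │ch ┃━━━━━━━┓
      ┃ Kick··········█··┃cel  │   ┃       ┃
      ┃ Clap██···█···█···┃─────┘dat┃───────┨
      ┃                  ┃incoming ┃ ( ) Li┃
      ┃                  ┃━━━━━━━━━┛ [Hig▼]┃
      ┃                  ┃anguage:   ( ) En┃
      ┃                  ┃tatus:     [Act▼]┃
      ┃                  ┃lan:       ( ) Fr┃
      ┃                  ┃ddress:    [Caro]┃
      ┃                  ┃ompany:    [Alic]┃
      ┗━━━━━━━━━━━━━━━━━━┛                 ┃
                      ┃                    ┃


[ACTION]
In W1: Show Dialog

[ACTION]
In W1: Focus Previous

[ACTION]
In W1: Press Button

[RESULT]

                                            
                                            
                                            
      ┏━━━━━━━━━━━━━━━━━━━━━━━━━━━━┓        
      ┏━━━━━━━━━━━━━━━━━━┓         ┃        
      ┃ MusicSequencer   ┃─────────┨        
      ┠──────────────────┨inates th┃        
      ┃     01▼3456789012┃es config┃        
      ┃ Bass█····██··█··█┃lyzes inc┃        
      ┃  Tom█··█·····█··█┃es batch ┃━━━━━━━┓
      ┃ Kick··········█··┃         ┃       ┃
      ┃ Clap██···█···█···┃ndles dat┃───────┨
      ┃                  ┃incoming ┃ ( ) Li┃
      ┃                  ┃━━━━━━━━━┛ [Hig▼]┃
      ┃                  ┃anguage:   ( ) En┃
      ┃                  ┃tatus:     [Act▼]┃
      ┃                  ┃lan:       ( ) Fr┃
      ┃                  ┃ddress:    [Caro]┃
      ┃                  ┃ompany:    [Alic]┃
      ┗━━━━━━━━━━━━━━━━━━┛                 ┃
                      ┃                    ┃


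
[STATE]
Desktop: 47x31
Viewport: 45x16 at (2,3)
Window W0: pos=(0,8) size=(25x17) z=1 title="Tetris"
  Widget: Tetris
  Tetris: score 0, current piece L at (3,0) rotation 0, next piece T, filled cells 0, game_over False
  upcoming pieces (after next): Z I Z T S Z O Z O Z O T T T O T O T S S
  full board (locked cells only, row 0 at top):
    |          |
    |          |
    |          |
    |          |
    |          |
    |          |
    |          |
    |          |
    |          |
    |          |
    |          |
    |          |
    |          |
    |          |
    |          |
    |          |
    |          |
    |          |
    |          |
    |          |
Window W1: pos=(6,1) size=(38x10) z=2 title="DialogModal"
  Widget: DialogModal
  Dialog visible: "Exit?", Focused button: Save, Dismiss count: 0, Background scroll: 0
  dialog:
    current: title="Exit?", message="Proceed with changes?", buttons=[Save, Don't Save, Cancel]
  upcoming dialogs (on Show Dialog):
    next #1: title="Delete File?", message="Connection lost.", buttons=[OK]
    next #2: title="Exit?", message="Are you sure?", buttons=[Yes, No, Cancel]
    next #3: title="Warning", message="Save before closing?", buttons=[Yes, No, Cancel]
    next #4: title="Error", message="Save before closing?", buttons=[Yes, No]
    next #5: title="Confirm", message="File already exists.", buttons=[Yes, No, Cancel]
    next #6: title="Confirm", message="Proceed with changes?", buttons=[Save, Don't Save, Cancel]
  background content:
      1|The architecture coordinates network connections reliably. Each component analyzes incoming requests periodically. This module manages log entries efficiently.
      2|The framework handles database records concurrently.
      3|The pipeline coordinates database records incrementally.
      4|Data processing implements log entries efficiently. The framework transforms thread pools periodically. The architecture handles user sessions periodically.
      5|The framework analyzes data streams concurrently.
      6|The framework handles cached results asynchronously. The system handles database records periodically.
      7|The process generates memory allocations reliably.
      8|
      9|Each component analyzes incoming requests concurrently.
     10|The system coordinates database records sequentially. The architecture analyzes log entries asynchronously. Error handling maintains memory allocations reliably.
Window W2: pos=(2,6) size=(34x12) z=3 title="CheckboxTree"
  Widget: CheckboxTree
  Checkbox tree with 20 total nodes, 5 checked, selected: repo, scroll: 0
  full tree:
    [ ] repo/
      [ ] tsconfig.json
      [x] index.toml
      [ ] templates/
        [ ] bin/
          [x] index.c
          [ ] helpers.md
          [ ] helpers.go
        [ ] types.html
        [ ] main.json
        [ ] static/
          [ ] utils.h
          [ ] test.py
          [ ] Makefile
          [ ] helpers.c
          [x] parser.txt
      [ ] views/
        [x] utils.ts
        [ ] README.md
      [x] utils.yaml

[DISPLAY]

    ┠────────────────────────────────────┨   
    ┃Th┌──────────────────────────────┐rk┃   
    ┃Th│            Exit?             │or┃   
┏━━━━━━━━━━━━━━━━━━━━━━━━━━━━━━━━┓    │re┃   
┃ CheckboxTree                   ┃el  │ri┃   
┠────────────────────────────────┨────┘s ┃   
┃>[-] repo/                      ┃results┃   
┃   [ ] tsconfig.json            ┃━━━━━━━┛   
┃   [x] index.toml               ┃           
┃   [-] templates/               ┃           
┃     [-] bin/                   ┃           
┃       [x] index.c              ┃           
┃       [ ] helpers.md           ┃           
┃       [ ] helpers.go           ┃           
┗━━━━━━━━━━━━━━━━━━━━━━━━━━━━━━━━┛           
         │0           ┃                      


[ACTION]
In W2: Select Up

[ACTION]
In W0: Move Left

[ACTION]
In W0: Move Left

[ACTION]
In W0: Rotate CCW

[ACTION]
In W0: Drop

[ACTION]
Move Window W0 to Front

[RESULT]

    ┠────────────────────────────────────┨   
    ┃Th┌──────────────────────────────┐rk┃   
    ┃Th│            Exit?             │or┃   
┏━━━━━━━━━━━━━━━━━━━━━━━━━━━━━━━━┓    │re┃   
┃ CheckboxTree                   ┃el  │ri┃   
━━━━━━━━━━━━━━━━━━━━━━┓──────────┨────┘s ┃   
Tetris                ┃          ┃results┃   
──────────────────────┨          ┃━━━━━━━┛   
         │Next:       ┃          ┃           
         │ ▒          ┃          ┃           
         │▒▒▒         ┃          ┃           
         │            ┃          ┃           
         │            ┃          ┃           
         │            ┃          ┃           
         │Score:      ┃━━━━━━━━━━┛           
         │0           ┃                      


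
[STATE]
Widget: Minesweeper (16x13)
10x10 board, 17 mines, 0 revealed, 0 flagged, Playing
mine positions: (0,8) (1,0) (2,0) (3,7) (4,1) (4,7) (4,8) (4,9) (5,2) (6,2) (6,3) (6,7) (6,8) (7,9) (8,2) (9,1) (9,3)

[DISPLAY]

■■■■■■■■■■      
■■■■■■■■■■      
■■■■■■■■■■      
■■■■■■■■■■      
■■■■■■■■■■      
■■■■■■■■■■      
■■■■■■■■■■      
■■■■■■■■■■      
■■■■■■■■■■      
■■■■■■■■■■      
                
                
                


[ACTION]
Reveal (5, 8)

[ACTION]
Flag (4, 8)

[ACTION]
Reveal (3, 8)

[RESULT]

■■■■■■■■■■      
■■■■■■■■■■      
■■■■■■■■■■      
■■■■■■■■4■      
■■■■■■■■⚑■      
■■■■■■■■5■      
■■■■■■■■■■      
■■■■■■■■■■      
■■■■■■■■■■      
■■■■■■■■■■      
                
                
                


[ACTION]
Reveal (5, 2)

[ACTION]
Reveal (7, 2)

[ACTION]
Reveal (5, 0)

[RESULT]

■■■■■■■■✹■      
✹■■■■■■■■■      
✹■■■■■■■■■      
■■■■■■■✹4■      
■✹■■■■■✹✹✹      
■■✹■■■■■5■      
■■✹✹■■■✹✹■      
■■■■■■■■■✹      
■■✹■■■■■■■      
■✹■✹■■■■■■      
                
                
                


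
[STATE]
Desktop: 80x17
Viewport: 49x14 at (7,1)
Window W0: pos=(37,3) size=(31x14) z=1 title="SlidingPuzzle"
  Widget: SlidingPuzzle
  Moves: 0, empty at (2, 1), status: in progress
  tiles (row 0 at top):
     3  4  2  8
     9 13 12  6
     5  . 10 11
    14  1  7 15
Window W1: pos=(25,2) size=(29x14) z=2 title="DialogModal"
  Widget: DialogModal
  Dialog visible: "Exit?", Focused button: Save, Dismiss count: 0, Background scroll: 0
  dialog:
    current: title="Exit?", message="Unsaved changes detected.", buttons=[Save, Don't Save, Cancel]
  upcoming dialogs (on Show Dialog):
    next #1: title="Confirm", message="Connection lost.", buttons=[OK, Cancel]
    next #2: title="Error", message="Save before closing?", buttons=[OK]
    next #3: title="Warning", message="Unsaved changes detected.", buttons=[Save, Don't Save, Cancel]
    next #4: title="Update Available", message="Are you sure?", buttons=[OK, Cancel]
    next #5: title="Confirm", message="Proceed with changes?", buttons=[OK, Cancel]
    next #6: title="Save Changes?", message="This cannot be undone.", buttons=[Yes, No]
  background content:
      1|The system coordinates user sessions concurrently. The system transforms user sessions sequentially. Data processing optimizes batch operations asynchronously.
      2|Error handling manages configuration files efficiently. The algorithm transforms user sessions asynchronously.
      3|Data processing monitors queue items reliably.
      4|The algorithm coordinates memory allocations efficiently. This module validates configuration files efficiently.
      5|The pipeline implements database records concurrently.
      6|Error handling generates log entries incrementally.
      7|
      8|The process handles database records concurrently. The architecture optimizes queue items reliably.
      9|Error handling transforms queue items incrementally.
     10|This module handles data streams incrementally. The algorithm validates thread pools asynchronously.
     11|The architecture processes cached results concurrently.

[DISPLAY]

                                                 
                  ┏━━━━━━━━━━━━━━━━━━━━━━━━━━━┓  
                  ┃ DialogModal               ┃━━
                  ┠───────────────────────────┨  
                  ┃The system coordinates user┃──
                  ┃Error handling manages conf┃──
                  ┃Da┌─────────────────────┐qu┃  
                  ┃Th│        Exit?        │ m┃──
                  ┃Th│Unsaved changes detec│at┃  
                  ┃Er│[Save]  Don't Save   │lo┃──
                  ┃  └─────────────────────┘  ┃ 1
                  ┃The process handles databas┃──
                  ┃Error handling transforms q┃ 1
                  ┃This module handles data st┃──


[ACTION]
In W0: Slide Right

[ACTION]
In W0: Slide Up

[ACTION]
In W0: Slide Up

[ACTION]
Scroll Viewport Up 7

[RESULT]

                                                 
                                                 
                  ┏━━━━━━━━━━━━━━━━━━━━━━━━━━━┓  
                  ┃ DialogModal               ┃━━
                  ┠───────────────────────────┨  
                  ┃The system coordinates user┃──
                  ┃Error handling manages conf┃──
                  ┃Da┌─────────────────────┐qu┃  
                  ┃Th│        Exit?        │ m┃──
                  ┃Th│Unsaved changes detec│at┃  
                  ┃Er│[Save]  Don't Save   │lo┃──
                  ┃  └─────────────────────┘  ┃ 1
                  ┃The process handles databas┃──
                  ┃Error handling transforms q┃ 1


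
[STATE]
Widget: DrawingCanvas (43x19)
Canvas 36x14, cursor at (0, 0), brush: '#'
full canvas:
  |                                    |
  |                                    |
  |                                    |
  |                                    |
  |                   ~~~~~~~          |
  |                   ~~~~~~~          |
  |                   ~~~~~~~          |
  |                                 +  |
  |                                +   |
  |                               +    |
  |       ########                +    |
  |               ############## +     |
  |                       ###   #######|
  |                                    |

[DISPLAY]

+                                          
                                           
                                           
                                           
                   ~~~~~~~                 
                   ~~~~~~~                 
                   ~~~~~~~                 
                                 +         
                                +          
                               +           
       ########                +           
               ############## +            
                       ###   #######       
                                           
                                           
                                           
                                           
                                           
                                           


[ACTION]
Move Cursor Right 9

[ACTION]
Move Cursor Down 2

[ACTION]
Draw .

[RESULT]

                                           
                                           
         .                                 
                                           
                   ~~~~~~~                 
                   ~~~~~~~                 
                   ~~~~~~~                 
                                 +         
                                +          
                               +           
       ########                +           
               ############## +            
                       ###   #######       
                                           
                                           
                                           
                                           
                                           
                                           


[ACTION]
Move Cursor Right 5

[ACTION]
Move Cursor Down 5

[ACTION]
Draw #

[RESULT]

                                           
                                           
         .                                 
                                           
                   ~~~~~~~                 
                   ~~~~~~~                 
                   ~~~~~~~                 
              #                  +         
                                +          
                               +           
       ########                +           
               ############## +            
                       ###   #######       
                                           
                                           
                                           
                                           
                                           
                                           


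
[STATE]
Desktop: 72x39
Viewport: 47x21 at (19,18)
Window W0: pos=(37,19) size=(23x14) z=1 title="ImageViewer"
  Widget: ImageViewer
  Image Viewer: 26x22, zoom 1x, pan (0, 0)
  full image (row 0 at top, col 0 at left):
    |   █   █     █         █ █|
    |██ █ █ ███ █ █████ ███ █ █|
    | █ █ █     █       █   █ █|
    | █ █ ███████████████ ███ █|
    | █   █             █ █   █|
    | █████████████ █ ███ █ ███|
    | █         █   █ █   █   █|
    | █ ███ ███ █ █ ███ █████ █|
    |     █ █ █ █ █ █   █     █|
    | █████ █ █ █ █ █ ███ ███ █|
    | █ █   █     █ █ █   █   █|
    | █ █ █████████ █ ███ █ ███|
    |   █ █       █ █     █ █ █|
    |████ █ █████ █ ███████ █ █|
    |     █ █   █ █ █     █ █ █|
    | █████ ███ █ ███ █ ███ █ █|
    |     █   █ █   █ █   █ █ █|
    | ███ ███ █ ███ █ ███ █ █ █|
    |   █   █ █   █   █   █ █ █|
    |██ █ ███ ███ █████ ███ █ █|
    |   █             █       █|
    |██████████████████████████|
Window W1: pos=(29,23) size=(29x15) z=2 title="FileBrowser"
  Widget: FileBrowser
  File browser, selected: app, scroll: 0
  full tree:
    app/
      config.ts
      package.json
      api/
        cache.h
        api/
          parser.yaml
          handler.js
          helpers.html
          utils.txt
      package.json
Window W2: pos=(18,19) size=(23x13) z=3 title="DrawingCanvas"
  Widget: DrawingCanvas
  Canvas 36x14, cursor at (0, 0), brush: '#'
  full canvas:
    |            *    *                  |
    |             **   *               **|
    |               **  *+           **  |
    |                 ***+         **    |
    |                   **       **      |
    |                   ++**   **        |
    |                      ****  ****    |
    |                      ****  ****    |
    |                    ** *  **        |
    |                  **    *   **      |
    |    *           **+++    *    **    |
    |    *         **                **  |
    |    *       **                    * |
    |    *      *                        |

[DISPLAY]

                                               
━━━━━━━━━━━━━━━━━━━━━┓━━━━━━━━━━━━━━━━━━┓      
 DrawingCanvas       ┃ageViewer         ┃      
─────────────────────┨──────────────────┨      
+           *    *   ┃█   █     █       ┃      
             **   *  ┃━━━━━━━━━━━━━━━━┓█┃      
               **  *+┃r               ┃ ┃      
                 ***+┃────────────────┨ ┃      
                   **┃                ┃ ┃      
                   ++┃ts              ┃ ┃      
                     ┃.json           ┃ ┃      
                     ┃/               ┃█┃      
                    *┃.json           ┃ ┃      
━━━━━━━━━━━━━━━━━━━━━┛                ┃ ┃      
          ┃                           ┃━┛      
          ┃                           ┃        
          ┃                           ┃        
          ┃                           ┃        
          ┃                           ┃        
          ┗━━━━━━━━━━━━━━━━━━━━━━━━━━━┛        
                                               


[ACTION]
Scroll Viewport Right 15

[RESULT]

                                               
━━━━━━━━━━━━━━━┓━━━━━━━━━━━━━━━━━━┓            
ngCanvas       ┃ageViewer         ┃            
───────────────┨──────────────────┨            
      *    *   ┃█   █     █       ┃            
       **   *  ┃━━━━━━━━━━━━━━━━┓█┃            
         **  *+┃r               ┃ ┃            
           ***+┃────────────────┨ ┃            
             **┃                ┃ ┃            
             ++┃ts              ┃ ┃            
               ┃.json           ┃ ┃            
               ┃/               ┃█┃            
              *┃.json           ┃ ┃            
━━━━━━━━━━━━━━━┛                ┃ ┃            
    ┃                           ┃━┛            
    ┃                           ┃              
    ┃                           ┃              
    ┃                           ┃              
    ┃                           ┃              
    ┗━━━━━━━━━━━━━━━━━━━━━━━━━━━┛              
                                               


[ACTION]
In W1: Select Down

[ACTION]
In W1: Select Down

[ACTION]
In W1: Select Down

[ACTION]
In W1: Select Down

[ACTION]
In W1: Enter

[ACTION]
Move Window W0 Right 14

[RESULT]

                                               
━━━━━━━━━━━━━━━┓        ┏━━━━━━━━━━━━━━━━━━━━━┓
ngCanvas       ┃        ┃ ImageViewer         ┃
───────────────┨        ┠─────────────────────┨
      *    *   ┃        ┃   █   █     █       ┃
       **   *  ┃━━━━━━━━━━━━━━━━┓██ █ █████ ██┃
         **  *+┃r               ┃   █       █ ┃
           ***+┃────────────────┨████████████ ┃
             **┃                ┃           █ ┃
             ++┃ts              ┃██████ █ ███ ┃
               ┃.json           ┃   █   █ █   ┃
               ┃/               ┃██ █ █ ███ ██┃
              *┃.json           ┃ █ █ █ █   █ ┃
━━━━━━━━━━━━━━━┛                ┃ █ █ █ █ ███ ┃
    ┃                           ┃━━━━━━━━━━━━━┛
    ┃                           ┃              
    ┃                           ┃              
    ┃                           ┃              
    ┃                           ┃              
    ┗━━━━━━━━━━━━━━━━━━━━━━━━━━━┛              
                                               
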